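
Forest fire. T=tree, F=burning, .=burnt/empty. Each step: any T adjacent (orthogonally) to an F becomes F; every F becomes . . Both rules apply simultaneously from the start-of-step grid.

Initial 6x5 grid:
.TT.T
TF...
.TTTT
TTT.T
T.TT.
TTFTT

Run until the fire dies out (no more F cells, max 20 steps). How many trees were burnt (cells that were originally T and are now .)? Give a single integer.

Step 1: +6 fires, +2 burnt (F count now 6)
Step 2: +7 fires, +6 burnt (F count now 7)
Step 3: +3 fires, +7 burnt (F count now 3)
Step 4: +1 fires, +3 burnt (F count now 1)
Step 5: +1 fires, +1 burnt (F count now 1)
Step 6: +0 fires, +1 burnt (F count now 0)
Fire out after step 6
Initially T: 19, now '.': 29
Total burnt (originally-T cells now '.'): 18

Answer: 18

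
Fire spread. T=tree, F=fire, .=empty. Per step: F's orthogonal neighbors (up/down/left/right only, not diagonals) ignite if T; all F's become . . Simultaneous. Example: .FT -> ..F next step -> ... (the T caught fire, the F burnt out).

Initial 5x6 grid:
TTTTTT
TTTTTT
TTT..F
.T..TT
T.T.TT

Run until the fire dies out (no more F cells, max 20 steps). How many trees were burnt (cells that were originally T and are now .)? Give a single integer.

Step 1: +2 fires, +1 burnt (F count now 2)
Step 2: +4 fires, +2 burnt (F count now 4)
Step 3: +3 fires, +4 burnt (F count now 3)
Step 4: +2 fires, +3 burnt (F count now 2)
Step 5: +3 fires, +2 burnt (F count now 3)
Step 6: +3 fires, +3 burnt (F count now 3)
Step 7: +3 fires, +3 burnt (F count now 3)
Step 8: +0 fires, +3 burnt (F count now 0)
Fire out after step 8
Initially T: 22, now '.': 28
Total burnt (originally-T cells now '.'): 20

Answer: 20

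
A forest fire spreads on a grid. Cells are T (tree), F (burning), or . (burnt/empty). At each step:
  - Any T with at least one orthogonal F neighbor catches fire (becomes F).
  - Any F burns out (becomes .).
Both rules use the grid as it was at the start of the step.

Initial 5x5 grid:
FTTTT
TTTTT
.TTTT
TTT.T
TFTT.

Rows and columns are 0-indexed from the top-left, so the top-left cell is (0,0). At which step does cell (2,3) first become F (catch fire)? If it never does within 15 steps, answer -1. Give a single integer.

Step 1: cell (2,3)='T' (+5 fires, +2 burnt)
Step 2: cell (2,3)='T' (+6 fires, +5 burnt)
Step 3: cell (2,3)='T' (+3 fires, +6 burnt)
Step 4: cell (2,3)='F' (+3 fires, +3 burnt)
  -> target ignites at step 4
Step 5: cell (2,3)='.' (+2 fires, +3 burnt)
Step 6: cell (2,3)='.' (+1 fires, +2 burnt)
Step 7: cell (2,3)='.' (+0 fires, +1 burnt)
  fire out at step 7

4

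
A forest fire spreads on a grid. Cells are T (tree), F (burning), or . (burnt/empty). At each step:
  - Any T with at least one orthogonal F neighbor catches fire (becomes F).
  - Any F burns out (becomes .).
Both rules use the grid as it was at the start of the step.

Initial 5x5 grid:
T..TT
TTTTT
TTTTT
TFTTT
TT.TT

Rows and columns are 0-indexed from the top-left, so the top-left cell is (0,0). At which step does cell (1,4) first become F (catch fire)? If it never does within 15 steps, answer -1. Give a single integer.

Step 1: cell (1,4)='T' (+4 fires, +1 burnt)
Step 2: cell (1,4)='T' (+5 fires, +4 burnt)
Step 3: cell (1,4)='T' (+5 fires, +5 burnt)
Step 4: cell (1,4)='T' (+4 fires, +5 burnt)
Step 5: cell (1,4)='F' (+2 fires, +4 burnt)
  -> target ignites at step 5
Step 6: cell (1,4)='.' (+1 fires, +2 burnt)
Step 7: cell (1,4)='.' (+0 fires, +1 burnt)
  fire out at step 7

5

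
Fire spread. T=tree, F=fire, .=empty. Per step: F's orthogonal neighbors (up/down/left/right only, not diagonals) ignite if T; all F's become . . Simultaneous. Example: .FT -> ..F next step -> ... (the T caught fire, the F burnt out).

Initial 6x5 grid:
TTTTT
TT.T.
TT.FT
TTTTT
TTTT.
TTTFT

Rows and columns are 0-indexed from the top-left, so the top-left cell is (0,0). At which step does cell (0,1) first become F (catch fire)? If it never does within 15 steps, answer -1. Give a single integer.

Step 1: cell (0,1)='T' (+6 fires, +2 burnt)
Step 2: cell (0,1)='T' (+5 fires, +6 burnt)
Step 3: cell (0,1)='T' (+5 fires, +5 burnt)
Step 4: cell (0,1)='F' (+4 fires, +5 burnt)
  -> target ignites at step 4
Step 5: cell (0,1)='.' (+3 fires, +4 burnt)
Step 6: cell (0,1)='.' (+1 fires, +3 burnt)
Step 7: cell (0,1)='.' (+0 fires, +1 burnt)
  fire out at step 7

4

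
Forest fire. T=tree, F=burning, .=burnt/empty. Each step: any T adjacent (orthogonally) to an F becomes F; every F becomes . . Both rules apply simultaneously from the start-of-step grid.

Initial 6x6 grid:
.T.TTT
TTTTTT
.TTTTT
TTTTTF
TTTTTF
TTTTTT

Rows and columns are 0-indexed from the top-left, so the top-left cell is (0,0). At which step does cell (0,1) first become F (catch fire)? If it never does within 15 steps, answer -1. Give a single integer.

Step 1: cell (0,1)='T' (+4 fires, +2 burnt)
Step 2: cell (0,1)='T' (+5 fires, +4 burnt)
Step 3: cell (0,1)='T' (+6 fires, +5 burnt)
Step 4: cell (0,1)='T' (+6 fires, +6 burnt)
Step 5: cell (0,1)='T' (+6 fires, +6 burnt)
Step 6: cell (0,1)='T' (+2 fires, +6 burnt)
Step 7: cell (0,1)='F' (+2 fires, +2 burnt)
  -> target ignites at step 7
Step 8: cell (0,1)='.' (+0 fires, +2 burnt)
  fire out at step 8

7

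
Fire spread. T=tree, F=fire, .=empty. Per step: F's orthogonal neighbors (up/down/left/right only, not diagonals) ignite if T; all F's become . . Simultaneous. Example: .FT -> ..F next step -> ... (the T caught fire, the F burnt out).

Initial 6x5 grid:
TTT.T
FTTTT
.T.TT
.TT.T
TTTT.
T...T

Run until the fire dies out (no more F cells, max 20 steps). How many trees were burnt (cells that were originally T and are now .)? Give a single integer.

Answer: 19

Derivation:
Step 1: +2 fires, +1 burnt (F count now 2)
Step 2: +3 fires, +2 burnt (F count now 3)
Step 3: +3 fires, +3 burnt (F count now 3)
Step 4: +4 fires, +3 burnt (F count now 4)
Step 5: +4 fires, +4 burnt (F count now 4)
Step 6: +3 fires, +4 burnt (F count now 3)
Step 7: +0 fires, +3 burnt (F count now 0)
Fire out after step 7
Initially T: 20, now '.': 29
Total burnt (originally-T cells now '.'): 19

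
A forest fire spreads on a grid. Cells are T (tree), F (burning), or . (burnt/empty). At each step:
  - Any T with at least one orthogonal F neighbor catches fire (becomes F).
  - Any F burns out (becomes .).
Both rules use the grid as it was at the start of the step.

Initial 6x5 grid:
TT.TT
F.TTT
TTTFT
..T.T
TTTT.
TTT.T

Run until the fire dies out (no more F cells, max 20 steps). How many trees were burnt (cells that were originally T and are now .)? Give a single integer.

Answer: 20

Derivation:
Step 1: +5 fires, +2 burnt (F count now 5)
Step 2: +7 fires, +5 burnt (F count now 7)
Step 3: +2 fires, +7 burnt (F count now 2)
Step 4: +3 fires, +2 burnt (F count now 3)
Step 5: +2 fires, +3 burnt (F count now 2)
Step 6: +1 fires, +2 burnt (F count now 1)
Step 7: +0 fires, +1 burnt (F count now 0)
Fire out after step 7
Initially T: 21, now '.': 29
Total burnt (originally-T cells now '.'): 20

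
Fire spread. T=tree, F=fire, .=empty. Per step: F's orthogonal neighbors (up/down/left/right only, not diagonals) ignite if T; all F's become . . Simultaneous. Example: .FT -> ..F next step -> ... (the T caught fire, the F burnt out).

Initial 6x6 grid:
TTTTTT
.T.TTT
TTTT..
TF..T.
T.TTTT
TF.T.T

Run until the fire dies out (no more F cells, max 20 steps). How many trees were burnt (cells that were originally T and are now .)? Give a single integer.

Answer: 17

Derivation:
Step 1: +3 fires, +2 burnt (F count now 3)
Step 2: +4 fires, +3 burnt (F count now 4)
Step 3: +2 fires, +4 burnt (F count now 2)
Step 4: +3 fires, +2 burnt (F count now 3)
Step 5: +2 fires, +3 burnt (F count now 2)
Step 6: +2 fires, +2 burnt (F count now 2)
Step 7: +1 fires, +2 burnt (F count now 1)
Step 8: +0 fires, +1 burnt (F count now 0)
Fire out after step 8
Initially T: 24, now '.': 29
Total burnt (originally-T cells now '.'): 17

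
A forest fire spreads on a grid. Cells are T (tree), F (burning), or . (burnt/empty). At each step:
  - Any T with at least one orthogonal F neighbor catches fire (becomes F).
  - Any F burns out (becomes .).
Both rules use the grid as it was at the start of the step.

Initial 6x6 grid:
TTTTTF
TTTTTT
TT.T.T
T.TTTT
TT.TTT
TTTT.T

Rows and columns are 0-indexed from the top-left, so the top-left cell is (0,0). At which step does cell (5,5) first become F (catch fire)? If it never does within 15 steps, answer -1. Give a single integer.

Step 1: cell (5,5)='T' (+2 fires, +1 burnt)
Step 2: cell (5,5)='T' (+3 fires, +2 burnt)
Step 3: cell (5,5)='T' (+3 fires, +3 burnt)
Step 4: cell (5,5)='T' (+5 fires, +3 burnt)
Step 5: cell (5,5)='F' (+5 fires, +5 burnt)
  -> target ignites at step 5
Step 6: cell (5,5)='.' (+4 fires, +5 burnt)
Step 7: cell (5,5)='.' (+2 fires, +4 burnt)
Step 8: cell (5,5)='.' (+2 fires, +2 burnt)
Step 9: cell (5,5)='.' (+2 fires, +2 burnt)
Step 10: cell (5,5)='.' (+2 fires, +2 burnt)
Step 11: cell (5,5)='.' (+0 fires, +2 burnt)
  fire out at step 11

5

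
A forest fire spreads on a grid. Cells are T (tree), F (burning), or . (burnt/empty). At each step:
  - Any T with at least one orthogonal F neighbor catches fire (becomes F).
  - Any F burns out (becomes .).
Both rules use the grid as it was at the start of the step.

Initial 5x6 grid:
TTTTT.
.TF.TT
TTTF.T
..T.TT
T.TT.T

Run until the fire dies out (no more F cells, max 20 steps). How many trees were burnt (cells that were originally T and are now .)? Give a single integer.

Step 1: +3 fires, +2 burnt (F count now 3)
Step 2: +4 fires, +3 burnt (F count now 4)
Step 3: +4 fires, +4 burnt (F count now 4)
Step 4: +2 fires, +4 burnt (F count now 2)
Step 5: +1 fires, +2 burnt (F count now 1)
Step 6: +1 fires, +1 burnt (F count now 1)
Step 7: +1 fires, +1 burnt (F count now 1)
Step 8: +2 fires, +1 burnt (F count now 2)
Step 9: +0 fires, +2 burnt (F count now 0)
Fire out after step 9
Initially T: 19, now '.': 29
Total burnt (originally-T cells now '.'): 18

Answer: 18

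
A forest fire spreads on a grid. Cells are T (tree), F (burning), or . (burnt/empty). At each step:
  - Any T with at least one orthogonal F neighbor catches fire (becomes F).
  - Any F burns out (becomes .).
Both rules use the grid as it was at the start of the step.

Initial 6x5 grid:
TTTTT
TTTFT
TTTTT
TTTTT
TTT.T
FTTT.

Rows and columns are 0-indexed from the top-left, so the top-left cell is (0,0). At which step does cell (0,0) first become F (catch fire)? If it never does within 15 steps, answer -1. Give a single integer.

Step 1: cell (0,0)='T' (+6 fires, +2 burnt)
Step 2: cell (0,0)='T' (+9 fires, +6 burnt)
Step 3: cell (0,0)='T' (+9 fires, +9 burnt)
Step 4: cell (0,0)='F' (+2 fires, +9 burnt)
  -> target ignites at step 4
Step 5: cell (0,0)='.' (+0 fires, +2 burnt)
  fire out at step 5

4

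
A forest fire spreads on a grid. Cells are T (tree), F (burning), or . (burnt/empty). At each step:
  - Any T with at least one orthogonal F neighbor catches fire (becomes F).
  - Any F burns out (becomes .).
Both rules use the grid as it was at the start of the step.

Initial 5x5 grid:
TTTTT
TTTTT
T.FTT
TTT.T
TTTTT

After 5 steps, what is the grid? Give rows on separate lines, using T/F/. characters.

Step 1: 3 trees catch fire, 1 burn out
  TTTTT
  TTFTT
  T..FT
  TTF.T
  TTTTT
Step 2: 6 trees catch fire, 3 burn out
  TTFTT
  TF.FT
  T...F
  TF..T
  TTFTT
Step 3: 8 trees catch fire, 6 burn out
  TF.FT
  F...F
  T....
  F...F
  TF.FT
Step 4: 5 trees catch fire, 8 burn out
  F...F
  .....
  F....
  .....
  F...F
Step 5: 0 trees catch fire, 5 burn out
  .....
  .....
  .....
  .....
  .....

.....
.....
.....
.....
.....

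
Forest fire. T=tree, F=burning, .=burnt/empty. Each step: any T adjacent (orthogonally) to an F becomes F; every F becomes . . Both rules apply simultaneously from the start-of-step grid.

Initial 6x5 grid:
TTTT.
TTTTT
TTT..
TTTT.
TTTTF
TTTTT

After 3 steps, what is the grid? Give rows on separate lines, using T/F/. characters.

Step 1: 2 trees catch fire, 1 burn out
  TTTT.
  TTTTT
  TTT..
  TTTT.
  TTTF.
  TTTTF
Step 2: 3 trees catch fire, 2 burn out
  TTTT.
  TTTTT
  TTT..
  TTTF.
  TTF..
  TTTF.
Step 3: 3 trees catch fire, 3 burn out
  TTTT.
  TTTTT
  TTT..
  TTF..
  TF...
  TTF..

TTTT.
TTTTT
TTT..
TTF..
TF...
TTF..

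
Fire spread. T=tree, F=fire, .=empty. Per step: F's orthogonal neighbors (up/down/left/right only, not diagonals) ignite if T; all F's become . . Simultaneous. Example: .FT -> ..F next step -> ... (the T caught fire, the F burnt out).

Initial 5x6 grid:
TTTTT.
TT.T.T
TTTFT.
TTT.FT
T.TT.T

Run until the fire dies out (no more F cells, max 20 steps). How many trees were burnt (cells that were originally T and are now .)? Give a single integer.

Answer: 20

Derivation:
Step 1: +4 fires, +2 burnt (F count now 4)
Step 2: +4 fires, +4 burnt (F count now 4)
Step 3: +6 fires, +4 burnt (F count now 6)
Step 4: +4 fires, +6 burnt (F count now 4)
Step 5: +2 fires, +4 burnt (F count now 2)
Step 6: +0 fires, +2 burnt (F count now 0)
Fire out after step 6
Initially T: 21, now '.': 29
Total burnt (originally-T cells now '.'): 20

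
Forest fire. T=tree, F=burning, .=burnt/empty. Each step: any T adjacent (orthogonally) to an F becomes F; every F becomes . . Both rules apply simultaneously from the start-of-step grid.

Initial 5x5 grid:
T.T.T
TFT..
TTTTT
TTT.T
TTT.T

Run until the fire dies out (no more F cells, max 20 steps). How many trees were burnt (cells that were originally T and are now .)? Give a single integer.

Answer: 17

Derivation:
Step 1: +3 fires, +1 burnt (F count now 3)
Step 2: +5 fires, +3 burnt (F count now 5)
Step 3: +4 fires, +5 burnt (F count now 4)
Step 4: +3 fires, +4 burnt (F count now 3)
Step 5: +1 fires, +3 burnt (F count now 1)
Step 6: +1 fires, +1 burnt (F count now 1)
Step 7: +0 fires, +1 burnt (F count now 0)
Fire out after step 7
Initially T: 18, now '.': 24
Total burnt (originally-T cells now '.'): 17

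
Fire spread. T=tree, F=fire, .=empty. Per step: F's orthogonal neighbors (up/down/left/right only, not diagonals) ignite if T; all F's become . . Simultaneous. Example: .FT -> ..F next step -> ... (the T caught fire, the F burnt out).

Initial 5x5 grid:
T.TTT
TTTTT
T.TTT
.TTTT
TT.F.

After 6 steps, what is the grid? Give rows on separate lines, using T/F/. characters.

Step 1: 1 trees catch fire, 1 burn out
  T.TTT
  TTTTT
  T.TTT
  .TTFT
  TT...
Step 2: 3 trees catch fire, 1 burn out
  T.TTT
  TTTTT
  T.TFT
  .TF.F
  TT...
Step 3: 4 trees catch fire, 3 burn out
  T.TTT
  TTTFT
  T.F.F
  .F...
  TT...
Step 4: 4 trees catch fire, 4 burn out
  T.TFT
  TTF.F
  T....
  .....
  TF...
Step 5: 4 trees catch fire, 4 burn out
  T.F.F
  TF...
  T....
  .....
  F....
Step 6: 1 trees catch fire, 4 burn out
  T....
  F....
  T....
  .....
  .....

T....
F....
T....
.....
.....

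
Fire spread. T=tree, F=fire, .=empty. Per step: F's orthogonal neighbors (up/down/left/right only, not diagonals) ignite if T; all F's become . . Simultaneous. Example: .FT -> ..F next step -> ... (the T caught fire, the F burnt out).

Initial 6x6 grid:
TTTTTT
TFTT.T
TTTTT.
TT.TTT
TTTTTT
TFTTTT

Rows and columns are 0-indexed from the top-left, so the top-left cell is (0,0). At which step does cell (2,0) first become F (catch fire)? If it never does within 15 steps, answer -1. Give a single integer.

Step 1: cell (2,0)='T' (+7 fires, +2 burnt)
Step 2: cell (2,0)='F' (+9 fires, +7 burnt)
  -> target ignites at step 2
Step 3: cell (2,0)='.' (+5 fires, +9 burnt)
Step 4: cell (2,0)='.' (+5 fires, +5 burnt)
Step 5: cell (2,0)='.' (+3 fires, +5 burnt)
Step 6: cell (2,0)='.' (+2 fires, +3 burnt)
Step 7: cell (2,0)='.' (+0 fires, +2 burnt)
  fire out at step 7

2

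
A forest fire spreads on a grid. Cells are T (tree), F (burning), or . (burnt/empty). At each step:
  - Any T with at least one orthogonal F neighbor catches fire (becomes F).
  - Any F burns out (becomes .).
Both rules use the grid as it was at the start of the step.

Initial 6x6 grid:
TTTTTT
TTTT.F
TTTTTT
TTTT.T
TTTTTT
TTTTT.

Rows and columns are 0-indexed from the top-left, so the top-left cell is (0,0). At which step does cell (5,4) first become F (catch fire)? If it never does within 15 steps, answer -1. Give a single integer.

Step 1: cell (5,4)='T' (+2 fires, +1 burnt)
Step 2: cell (5,4)='T' (+3 fires, +2 burnt)
Step 3: cell (5,4)='T' (+3 fires, +3 burnt)
Step 4: cell (5,4)='T' (+5 fires, +3 burnt)
Step 5: cell (5,4)='F' (+6 fires, +5 burnt)
  -> target ignites at step 5
Step 6: cell (5,4)='.' (+6 fires, +6 burnt)
Step 7: cell (5,4)='.' (+4 fires, +6 burnt)
Step 8: cell (5,4)='.' (+2 fires, +4 burnt)
Step 9: cell (5,4)='.' (+1 fires, +2 burnt)
Step 10: cell (5,4)='.' (+0 fires, +1 burnt)
  fire out at step 10

5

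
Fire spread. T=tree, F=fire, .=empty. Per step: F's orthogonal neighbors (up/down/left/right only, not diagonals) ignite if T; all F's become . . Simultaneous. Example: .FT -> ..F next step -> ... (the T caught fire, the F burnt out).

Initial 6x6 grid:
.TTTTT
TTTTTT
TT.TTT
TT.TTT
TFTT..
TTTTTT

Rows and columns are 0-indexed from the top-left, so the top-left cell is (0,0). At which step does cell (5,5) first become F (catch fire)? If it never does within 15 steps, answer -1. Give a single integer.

Step 1: cell (5,5)='T' (+4 fires, +1 burnt)
Step 2: cell (5,5)='T' (+5 fires, +4 burnt)
Step 3: cell (5,5)='T' (+4 fires, +5 burnt)
Step 4: cell (5,5)='T' (+6 fires, +4 burnt)
Step 5: cell (5,5)='F' (+5 fires, +6 burnt)
  -> target ignites at step 5
Step 6: cell (5,5)='.' (+3 fires, +5 burnt)
Step 7: cell (5,5)='.' (+2 fires, +3 burnt)
Step 8: cell (5,5)='.' (+1 fires, +2 burnt)
Step 9: cell (5,5)='.' (+0 fires, +1 burnt)
  fire out at step 9

5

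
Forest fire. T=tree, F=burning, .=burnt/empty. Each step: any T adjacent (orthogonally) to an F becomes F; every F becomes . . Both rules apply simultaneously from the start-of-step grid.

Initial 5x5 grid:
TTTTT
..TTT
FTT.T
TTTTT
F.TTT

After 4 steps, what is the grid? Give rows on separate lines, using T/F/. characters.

Step 1: 2 trees catch fire, 2 burn out
  TTTTT
  ..TTT
  .FT.T
  FTTTT
  ..TTT
Step 2: 2 trees catch fire, 2 burn out
  TTTTT
  ..TTT
  ..F.T
  .FTTT
  ..TTT
Step 3: 2 trees catch fire, 2 burn out
  TTTTT
  ..FTT
  ....T
  ..FTT
  ..TTT
Step 4: 4 trees catch fire, 2 burn out
  TTFTT
  ...FT
  ....T
  ...FT
  ..FTT

TTFTT
...FT
....T
...FT
..FTT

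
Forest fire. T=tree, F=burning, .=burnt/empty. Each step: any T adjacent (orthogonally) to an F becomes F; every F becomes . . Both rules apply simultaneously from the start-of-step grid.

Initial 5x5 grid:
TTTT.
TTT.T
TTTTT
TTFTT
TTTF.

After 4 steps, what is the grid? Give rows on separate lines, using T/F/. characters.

Step 1: 4 trees catch fire, 2 burn out
  TTTT.
  TTT.T
  TTFTT
  TF.FT
  TTF..
Step 2: 6 trees catch fire, 4 burn out
  TTTT.
  TTF.T
  TF.FT
  F...F
  TF...
Step 3: 5 trees catch fire, 6 burn out
  TTFT.
  TF..T
  F...F
  .....
  F....
Step 4: 4 trees catch fire, 5 burn out
  TF.F.
  F...F
  .....
  .....
  .....

TF.F.
F...F
.....
.....
.....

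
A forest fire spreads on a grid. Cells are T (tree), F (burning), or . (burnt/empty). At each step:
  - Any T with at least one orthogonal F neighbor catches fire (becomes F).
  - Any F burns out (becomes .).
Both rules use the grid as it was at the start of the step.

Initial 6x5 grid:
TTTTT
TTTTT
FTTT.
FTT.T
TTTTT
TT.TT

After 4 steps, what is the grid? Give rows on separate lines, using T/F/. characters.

Step 1: 4 trees catch fire, 2 burn out
  TTTTT
  FTTTT
  .FTT.
  .FT.T
  FTTTT
  TT.TT
Step 2: 6 trees catch fire, 4 burn out
  FTTTT
  .FTTT
  ..FT.
  ..F.T
  .FTTT
  FT.TT
Step 3: 5 trees catch fire, 6 burn out
  .FTTT
  ..FTT
  ...F.
  ....T
  ..FTT
  .F.TT
Step 4: 3 trees catch fire, 5 burn out
  ..FTT
  ...FT
  .....
  ....T
  ...FT
  ...TT

..FTT
...FT
.....
....T
...FT
...TT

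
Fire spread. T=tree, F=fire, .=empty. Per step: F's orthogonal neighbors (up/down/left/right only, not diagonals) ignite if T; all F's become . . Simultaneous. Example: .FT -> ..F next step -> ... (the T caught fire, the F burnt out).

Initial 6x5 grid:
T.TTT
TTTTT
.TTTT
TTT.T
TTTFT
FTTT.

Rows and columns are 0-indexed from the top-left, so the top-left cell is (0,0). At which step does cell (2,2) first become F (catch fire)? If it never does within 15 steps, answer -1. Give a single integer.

Step 1: cell (2,2)='T' (+5 fires, +2 burnt)
Step 2: cell (2,2)='T' (+5 fires, +5 burnt)
Step 3: cell (2,2)='F' (+3 fires, +5 burnt)
  -> target ignites at step 3
Step 4: cell (2,2)='.' (+4 fires, +3 burnt)
Step 5: cell (2,2)='.' (+4 fires, +4 burnt)
Step 6: cell (2,2)='.' (+2 fires, +4 burnt)
Step 7: cell (2,2)='.' (+1 fires, +2 burnt)
Step 8: cell (2,2)='.' (+0 fires, +1 burnt)
  fire out at step 8

3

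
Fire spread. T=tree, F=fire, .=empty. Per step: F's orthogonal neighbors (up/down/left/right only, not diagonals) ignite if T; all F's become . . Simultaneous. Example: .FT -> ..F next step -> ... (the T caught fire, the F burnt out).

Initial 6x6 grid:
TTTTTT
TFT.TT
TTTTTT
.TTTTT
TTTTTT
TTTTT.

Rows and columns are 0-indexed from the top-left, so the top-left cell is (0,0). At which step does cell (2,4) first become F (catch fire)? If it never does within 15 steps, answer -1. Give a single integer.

Step 1: cell (2,4)='T' (+4 fires, +1 burnt)
Step 2: cell (2,4)='T' (+5 fires, +4 burnt)
Step 3: cell (2,4)='T' (+4 fires, +5 burnt)
Step 4: cell (2,4)='F' (+6 fires, +4 burnt)
  -> target ignites at step 4
Step 5: cell (2,4)='.' (+7 fires, +6 burnt)
Step 6: cell (2,4)='.' (+4 fires, +7 burnt)
Step 7: cell (2,4)='.' (+2 fires, +4 burnt)
Step 8: cell (2,4)='.' (+0 fires, +2 burnt)
  fire out at step 8

4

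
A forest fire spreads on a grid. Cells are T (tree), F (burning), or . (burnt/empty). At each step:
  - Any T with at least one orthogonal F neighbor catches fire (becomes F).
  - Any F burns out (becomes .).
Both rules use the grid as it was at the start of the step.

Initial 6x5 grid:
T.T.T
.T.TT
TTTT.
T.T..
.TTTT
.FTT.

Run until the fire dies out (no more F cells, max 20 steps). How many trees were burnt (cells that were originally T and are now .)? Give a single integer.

Answer: 16

Derivation:
Step 1: +2 fires, +1 burnt (F count now 2)
Step 2: +2 fires, +2 burnt (F count now 2)
Step 3: +2 fires, +2 burnt (F count now 2)
Step 4: +2 fires, +2 burnt (F count now 2)
Step 5: +2 fires, +2 burnt (F count now 2)
Step 6: +3 fires, +2 burnt (F count now 3)
Step 7: +2 fires, +3 burnt (F count now 2)
Step 8: +1 fires, +2 burnt (F count now 1)
Step 9: +0 fires, +1 burnt (F count now 0)
Fire out after step 9
Initially T: 18, now '.': 28
Total burnt (originally-T cells now '.'): 16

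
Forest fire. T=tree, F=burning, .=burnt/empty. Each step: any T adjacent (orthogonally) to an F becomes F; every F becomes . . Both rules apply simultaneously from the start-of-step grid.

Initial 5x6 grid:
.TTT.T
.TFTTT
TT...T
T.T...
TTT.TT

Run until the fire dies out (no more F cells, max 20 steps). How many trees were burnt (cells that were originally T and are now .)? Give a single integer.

Answer: 16

Derivation:
Step 1: +3 fires, +1 burnt (F count now 3)
Step 2: +4 fires, +3 burnt (F count now 4)
Step 3: +2 fires, +4 burnt (F count now 2)
Step 4: +3 fires, +2 burnt (F count now 3)
Step 5: +1 fires, +3 burnt (F count now 1)
Step 6: +1 fires, +1 burnt (F count now 1)
Step 7: +1 fires, +1 burnt (F count now 1)
Step 8: +1 fires, +1 burnt (F count now 1)
Step 9: +0 fires, +1 burnt (F count now 0)
Fire out after step 9
Initially T: 18, now '.': 28
Total burnt (originally-T cells now '.'): 16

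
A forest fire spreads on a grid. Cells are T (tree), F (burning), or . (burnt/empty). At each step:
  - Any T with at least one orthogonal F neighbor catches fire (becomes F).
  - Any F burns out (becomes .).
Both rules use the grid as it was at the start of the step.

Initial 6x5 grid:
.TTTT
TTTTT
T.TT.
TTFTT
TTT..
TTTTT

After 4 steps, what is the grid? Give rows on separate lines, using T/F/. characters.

Step 1: 4 trees catch fire, 1 burn out
  .TTTT
  TTTTT
  T.FT.
  TF.FT
  TTF..
  TTTTT
Step 2: 6 trees catch fire, 4 burn out
  .TTTT
  TTFTT
  T..F.
  F...F
  TF...
  TTFTT
Step 3: 7 trees catch fire, 6 burn out
  .TFTT
  TF.FT
  F....
  .....
  F....
  TF.FT
Step 4: 6 trees catch fire, 7 burn out
  .F.FT
  F...F
  .....
  .....
  .....
  F...F

.F.FT
F...F
.....
.....
.....
F...F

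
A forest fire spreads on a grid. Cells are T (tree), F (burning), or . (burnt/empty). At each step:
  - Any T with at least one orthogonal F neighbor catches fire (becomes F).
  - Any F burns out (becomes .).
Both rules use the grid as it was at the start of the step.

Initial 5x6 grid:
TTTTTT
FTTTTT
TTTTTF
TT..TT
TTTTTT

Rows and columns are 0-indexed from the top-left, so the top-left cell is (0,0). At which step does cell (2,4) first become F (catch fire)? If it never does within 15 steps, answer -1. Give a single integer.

Step 1: cell (2,4)='F' (+6 fires, +2 burnt)
  -> target ignites at step 1
Step 2: cell (2,4)='.' (+9 fires, +6 burnt)
Step 3: cell (2,4)='.' (+7 fires, +9 burnt)
Step 4: cell (2,4)='.' (+3 fires, +7 burnt)
Step 5: cell (2,4)='.' (+1 fires, +3 burnt)
Step 6: cell (2,4)='.' (+0 fires, +1 burnt)
  fire out at step 6

1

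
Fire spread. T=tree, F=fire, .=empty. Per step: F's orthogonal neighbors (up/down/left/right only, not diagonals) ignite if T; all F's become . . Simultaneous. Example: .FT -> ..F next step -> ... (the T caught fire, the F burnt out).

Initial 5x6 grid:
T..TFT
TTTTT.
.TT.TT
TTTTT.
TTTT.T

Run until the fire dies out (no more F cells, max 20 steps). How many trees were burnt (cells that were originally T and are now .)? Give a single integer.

Step 1: +3 fires, +1 burnt (F count now 3)
Step 2: +2 fires, +3 burnt (F count now 2)
Step 3: +3 fires, +2 burnt (F count now 3)
Step 4: +3 fires, +3 burnt (F count now 3)
Step 5: +4 fires, +3 burnt (F count now 4)
Step 6: +3 fires, +4 burnt (F count now 3)
Step 7: +2 fires, +3 burnt (F count now 2)
Step 8: +1 fires, +2 burnt (F count now 1)
Step 9: +0 fires, +1 burnt (F count now 0)
Fire out after step 9
Initially T: 22, now '.': 29
Total burnt (originally-T cells now '.'): 21

Answer: 21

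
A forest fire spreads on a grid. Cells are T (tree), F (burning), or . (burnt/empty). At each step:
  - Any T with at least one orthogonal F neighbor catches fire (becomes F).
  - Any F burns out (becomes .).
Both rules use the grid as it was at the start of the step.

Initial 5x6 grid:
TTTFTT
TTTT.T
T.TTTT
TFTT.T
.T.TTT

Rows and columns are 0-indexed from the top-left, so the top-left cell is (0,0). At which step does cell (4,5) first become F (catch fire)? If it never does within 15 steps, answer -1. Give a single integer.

Step 1: cell (4,5)='T' (+6 fires, +2 burnt)
Step 2: cell (4,5)='T' (+7 fires, +6 burnt)
Step 3: cell (4,5)='T' (+6 fires, +7 burnt)
Step 4: cell (4,5)='T' (+2 fires, +6 burnt)
Step 5: cell (4,5)='F' (+2 fires, +2 burnt)
  -> target ignites at step 5
Step 6: cell (4,5)='.' (+0 fires, +2 burnt)
  fire out at step 6

5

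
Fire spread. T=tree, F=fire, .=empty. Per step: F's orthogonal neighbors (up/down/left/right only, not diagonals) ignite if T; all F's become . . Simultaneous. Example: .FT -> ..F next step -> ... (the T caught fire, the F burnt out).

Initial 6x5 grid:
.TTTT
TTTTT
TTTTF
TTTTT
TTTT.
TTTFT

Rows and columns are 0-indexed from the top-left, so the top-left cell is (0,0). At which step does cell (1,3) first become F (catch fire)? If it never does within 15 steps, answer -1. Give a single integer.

Step 1: cell (1,3)='T' (+6 fires, +2 burnt)
Step 2: cell (1,3)='F' (+6 fires, +6 burnt)
  -> target ignites at step 2
Step 3: cell (1,3)='.' (+6 fires, +6 burnt)
Step 4: cell (1,3)='.' (+5 fires, +6 burnt)
Step 5: cell (1,3)='.' (+3 fires, +5 burnt)
Step 6: cell (1,3)='.' (+0 fires, +3 burnt)
  fire out at step 6

2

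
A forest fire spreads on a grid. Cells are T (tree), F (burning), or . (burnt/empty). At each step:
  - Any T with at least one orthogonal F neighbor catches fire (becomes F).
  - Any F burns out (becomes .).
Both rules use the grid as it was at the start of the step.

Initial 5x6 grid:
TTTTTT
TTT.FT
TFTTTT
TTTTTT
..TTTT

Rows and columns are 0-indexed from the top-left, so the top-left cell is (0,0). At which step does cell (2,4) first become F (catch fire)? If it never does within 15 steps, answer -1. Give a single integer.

Step 1: cell (2,4)='F' (+7 fires, +2 burnt)
  -> target ignites at step 1
Step 2: cell (2,4)='.' (+10 fires, +7 burnt)
Step 3: cell (2,4)='.' (+6 fires, +10 burnt)
Step 4: cell (2,4)='.' (+2 fires, +6 burnt)
Step 5: cell (2,4)='.' (+0 fires, +2 burnt)
  fire out at step 5

1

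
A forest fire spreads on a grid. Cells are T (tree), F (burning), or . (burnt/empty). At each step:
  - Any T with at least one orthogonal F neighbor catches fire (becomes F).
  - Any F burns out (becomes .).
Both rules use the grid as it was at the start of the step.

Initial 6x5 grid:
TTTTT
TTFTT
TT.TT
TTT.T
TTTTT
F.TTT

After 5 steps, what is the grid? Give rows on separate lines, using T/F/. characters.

Step 1: 4 trees catch fire, 2 burn out
  TTFTT
  TF.FT
  TT.TT
  TTT.T
  FTTTT
  ..TTT
Step 2: 8 trees catch fire, 4 burn out
  TF.FT
  F...F
  TF.FT
  FTT.T
  .FTTT
  ..TTT
Step 3: 6 trees catch fire, 8 burn out
  F...F
  .....
  F...F
  .FT.T
  ..FTT
  ..TTT
Step 4: 4 trees catch fire, 6 burn out
  .....
  .....
  .....
  ..F.F
  ...FT
  ..FTT
Step 5: 2 trees catch fire, 4 burn out
  .....
  .....
  .....
  .....
  ....F
  ...FT

.....
.....
.....
.....
....F
...FT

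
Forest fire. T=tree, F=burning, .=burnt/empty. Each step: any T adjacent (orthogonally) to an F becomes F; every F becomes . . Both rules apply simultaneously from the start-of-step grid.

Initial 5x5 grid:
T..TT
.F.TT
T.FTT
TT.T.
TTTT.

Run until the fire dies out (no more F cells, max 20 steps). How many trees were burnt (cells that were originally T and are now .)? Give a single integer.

Answer: 14

Derivation:
Step 1: +1 fires, +2 burnt (F count now 1)
Step 2: +3 fires, +1 burnt (F count now 3)
Step 3: +3 fires, +3 burnt (F count now 3)
Step 4: +2 fires, +3 burnt (F count now 2)
Step 5: +1 fires, +2 burnt (F count now 1)
Step 6: +2 fires, +1 burnt (F count now 2)
Step 7: +1 fires, +2 burnt (F count now 1)
Step 8: +1 fires, +1 burnt (F count now 1)
Step 9: +0 fires, +1 burnt (F count now 0)
Fire out after step 9
Initially T: 15, now '.': 24
Total burnt (originally-T cells now '.'): 14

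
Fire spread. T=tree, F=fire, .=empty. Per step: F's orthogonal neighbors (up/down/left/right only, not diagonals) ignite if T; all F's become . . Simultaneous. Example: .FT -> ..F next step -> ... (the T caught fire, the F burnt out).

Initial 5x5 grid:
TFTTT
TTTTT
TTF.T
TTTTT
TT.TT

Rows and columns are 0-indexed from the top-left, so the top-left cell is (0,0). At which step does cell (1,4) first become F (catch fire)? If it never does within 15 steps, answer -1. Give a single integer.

Step 1: cell (1,4)='T' (+6 fires, +2 burnt)
Step 2: cell (1,4)='T' (+6 fires, +6 burnt)
Step 3: cell (1,4)='F' (+6 fires, +6 burnt)
  -> target ignites at step 3
Step 4: cell (1,4)='.' (+3 fires, +6 burnt)
Step 5: cell (1,4)='.' (+0 fires, +3 burnt)
  fire out at step 5

3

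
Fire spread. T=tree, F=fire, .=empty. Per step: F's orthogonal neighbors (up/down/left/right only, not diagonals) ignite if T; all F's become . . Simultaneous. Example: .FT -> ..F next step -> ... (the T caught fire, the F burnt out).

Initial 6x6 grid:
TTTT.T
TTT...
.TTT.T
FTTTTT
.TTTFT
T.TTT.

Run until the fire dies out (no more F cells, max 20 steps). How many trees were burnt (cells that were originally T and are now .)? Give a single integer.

Step 1: +5 fires, +2 burnt (F count now 5)
Step 2: +7 fires, +5 burnt (F count now 7)
Step 3: +5 fires, +7 burnt (F count now 5)
Step 4: +3 fires, +5 burnt (F count now 3)
Step 5: +2 fires, +3 burnt (F count now 2)
Step 6: +1 fires, +2 burnt (F count now 1)
Step 7: +0 fires, +1 burnt (F count now 0)
Fire out after step 7
Initially T: 25, now '.': 34
Total burnt (originally-T cells now '.'): 23

Answer: 23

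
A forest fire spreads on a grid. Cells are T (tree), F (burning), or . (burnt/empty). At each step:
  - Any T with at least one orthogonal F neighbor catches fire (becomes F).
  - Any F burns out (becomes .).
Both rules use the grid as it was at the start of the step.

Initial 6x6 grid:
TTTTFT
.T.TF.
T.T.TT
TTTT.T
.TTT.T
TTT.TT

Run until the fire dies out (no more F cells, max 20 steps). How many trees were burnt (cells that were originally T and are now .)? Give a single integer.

Step 1: +4 fires, +2 burnt (F count now 4)
Step 2: +2 fires, +4 burnt (F count now 2)
Step 3: +2 fires, +2 burnt (F count now 2)
Step 4: +3 fires, +2 burnt (F count now 3)
Step 5: +1 fires, +3 burnt (F count now 1)
Step 6: +1 fires, +1 burnt (F count now 1)
Step 7: +0 fires, +1 burnt (F count now 0)
Fire out after step 7
Initially T: 25, now '.': 24
Total burnt (originally-T cells now '.'): 13

Answer: 13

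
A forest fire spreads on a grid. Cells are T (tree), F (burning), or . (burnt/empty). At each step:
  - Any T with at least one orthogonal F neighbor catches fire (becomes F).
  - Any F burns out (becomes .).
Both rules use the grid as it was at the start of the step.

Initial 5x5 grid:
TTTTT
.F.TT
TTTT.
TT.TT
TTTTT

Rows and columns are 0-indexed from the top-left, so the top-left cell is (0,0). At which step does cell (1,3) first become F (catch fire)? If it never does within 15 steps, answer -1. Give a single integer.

Step 1: cell (1,3)='T' (+2 fires, +1 burnt)
Step 2: cell (1,3)='T' (+5 fires, +2 burnt)
Step 3: cell (1,3)='T' (+4 fires, +5 burnt)
Step 4: cell (1,3)='F' (+5 fires, +4 burnt)
  -> target ignites at step 4
Step 5: cell (1,3)='.' (+3 fires, +5 burnt)
Step 6: cell (1,3)='.' (+1 fires, +3 burnt)
Step 7: cell (1,3)='.' (+0 fires, +1 burnt)
  fire out at step 7

4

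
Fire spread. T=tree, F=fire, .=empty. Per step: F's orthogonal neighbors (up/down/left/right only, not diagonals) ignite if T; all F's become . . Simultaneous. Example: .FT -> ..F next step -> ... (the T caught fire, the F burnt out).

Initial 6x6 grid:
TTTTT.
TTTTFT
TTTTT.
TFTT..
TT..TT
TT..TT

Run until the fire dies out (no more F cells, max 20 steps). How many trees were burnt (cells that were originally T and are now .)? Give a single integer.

Step 1: +8 fires, +2 burnt (F count now 8)
Step 2: +9 fires, +8 burnt (F count now 9)
Step 3: +4 fires, +9 burnt (F count now 4)
Step 4: +1 fires, +4 burnt (F count now 1)
Step 5: +0 fires, +1 burnt (F count now 0)
Fire out after step 5
Initially T: 26, now '.': 32
Total burnt (originally-T cells now '.'): 22

Answer: 22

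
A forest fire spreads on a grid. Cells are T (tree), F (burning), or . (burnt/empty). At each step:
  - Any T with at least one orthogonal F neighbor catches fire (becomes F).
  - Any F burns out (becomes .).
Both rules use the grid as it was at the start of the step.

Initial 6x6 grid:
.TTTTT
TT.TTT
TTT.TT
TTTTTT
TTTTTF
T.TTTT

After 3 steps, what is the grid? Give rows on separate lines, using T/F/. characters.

Step 1: 3 trees catch fire, 1 burn out
  .TTTTT
  TT.TTT
  TTT.TT
  TTTTTF
  TTTTF.
  T.TTTF
Step 2: 4 trees catch fire, 3 burn out
  .TTTTT
  TT.TTT
  TTT.TF
  TTTTF.
  TTTF..
  T.TTF.
Step 3: 5 trees catch fire, 4 burn out
  .TTTTT
  TT.TTF
  TTT.F.
  TTTF..
  TTF...
  T.TF..

.TTTTT
TT.TTF
TTT.F.
TTTF..
TTF...
T.TF..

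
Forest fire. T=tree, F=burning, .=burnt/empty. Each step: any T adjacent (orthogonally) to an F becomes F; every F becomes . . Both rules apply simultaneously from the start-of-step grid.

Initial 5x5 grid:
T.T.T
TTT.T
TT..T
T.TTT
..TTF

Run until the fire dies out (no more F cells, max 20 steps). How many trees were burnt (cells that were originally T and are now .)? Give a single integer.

Step 1: +2 fires, +1 burnt (F count now 2)
Step 2: +3 fires, +2 burnt (F count now 3)
Step 3: +2 fires, +3 burnt (F count now 2)
Step 4: +1 fires, +2 burnt (F count now 1)
Step 5: +0 fires, +1 burnt (F count now 0)
Fire out after step 5
Initially T: 16, now '.': 17
Total burnt (originally-T cells now '.'): 8

Answer: 8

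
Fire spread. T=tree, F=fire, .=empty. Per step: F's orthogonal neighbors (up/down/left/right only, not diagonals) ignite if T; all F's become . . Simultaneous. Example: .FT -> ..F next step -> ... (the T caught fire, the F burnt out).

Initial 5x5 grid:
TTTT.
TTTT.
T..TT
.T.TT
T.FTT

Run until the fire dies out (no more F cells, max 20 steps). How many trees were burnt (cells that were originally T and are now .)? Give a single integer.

Step 1: +1 fires, +1 burnt (F count now 1)
Step 2: +2 fires, +1 burnt (F count now 2)
Step 3: +2 fires, +2 burnt (F count now 2)
Step 4: +2 fires, +2 burnt (F count now 2)
Step 5: +2 fires, +2 burnt (F count now 2)
Step 6: +2 fires, +2 burnt (F count now 2)
Step 7: +2 fires, +2 burnt (F count now 2)
Step 8: +2 fires, +2 burnt (F count now 2)
Step 9: +0 fires, +2 burnt (F count now 0)
Fire out after step 9
Initially T: 17, now '.': 23
Total burnt (originally-T cells now '.'): 15

Answer: 15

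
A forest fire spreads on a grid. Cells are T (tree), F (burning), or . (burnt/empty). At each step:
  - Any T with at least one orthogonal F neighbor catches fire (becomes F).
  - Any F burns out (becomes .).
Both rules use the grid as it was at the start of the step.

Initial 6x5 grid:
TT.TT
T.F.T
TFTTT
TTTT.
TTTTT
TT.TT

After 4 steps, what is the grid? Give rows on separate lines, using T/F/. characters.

Step 1: 3 trees catch fire, 2 burn out
  TT.TT
  T...T
  F.FTT
  TFTT.
  TTTTT
  TT.TT
Step 2: 5 trees catch fire, 3 burn out
  TT.TT
  F...T
  ...FT
  F.FT.
  TFTTT
  TT.TT
Step 3: 6 trees catch fire, 5 burn out
  FT.TT
  ....T
  ....F
  ...F.
  F.FTT
  TF.TT
Step 4: 4 trees catch fire, 6 burn out
  .F.TT
  ....F
  .....
  .....
  ...FT
  F..TT

.F.TT
....F
.....
.....
...FT
F..TT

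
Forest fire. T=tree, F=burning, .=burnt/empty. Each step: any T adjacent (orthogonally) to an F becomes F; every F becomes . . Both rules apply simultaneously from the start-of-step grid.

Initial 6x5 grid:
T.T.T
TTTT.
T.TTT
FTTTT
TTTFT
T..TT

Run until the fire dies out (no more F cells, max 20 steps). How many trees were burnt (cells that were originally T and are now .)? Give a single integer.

Step 1: +7 fires, +2 burnt (F count now 7)
Step 2: +7 fires, +7 burnt (F count now 7)
Step 3: +5 fires, +7 burnt (F count now 5)
Step 4: +1 fires, +5 burnt (F count now 1)
Step 5: +1 fires, +1 burnt (F count now 1)
Step 6: +0 fires, +1 burnt (F count now 0)
Fire out after step 6
Initially T: 22, now '.': 29
Total burnt (originally-T cells now '.'): 21

Answer: 21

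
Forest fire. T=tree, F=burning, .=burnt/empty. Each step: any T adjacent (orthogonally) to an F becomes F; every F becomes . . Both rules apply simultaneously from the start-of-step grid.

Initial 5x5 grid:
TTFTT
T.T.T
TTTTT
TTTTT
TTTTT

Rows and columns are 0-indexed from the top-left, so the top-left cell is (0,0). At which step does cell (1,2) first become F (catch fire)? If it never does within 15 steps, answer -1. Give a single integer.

Step 1: cell (1,2)='F' (+3 fires, +1 burnt)
  -> target ignites at step 1
Step 2: cell (1,2)='.' (+3 fires, +3 burnt)
Step 3: cell (1,2)='.' (+5 fires, +3 burnt)
Step 4: cell (1,2)='.' (+5 fires, +5 burnt)
Step 5: cell (1,2)='.' (+4 fires, +5 burnt)
Step 6: cell (1,2)='.' (+2 fires, +4 burnt)
Step 7: cell (1,2)='.' (+0 fires, +2 burnt)
  fire out at step 7

1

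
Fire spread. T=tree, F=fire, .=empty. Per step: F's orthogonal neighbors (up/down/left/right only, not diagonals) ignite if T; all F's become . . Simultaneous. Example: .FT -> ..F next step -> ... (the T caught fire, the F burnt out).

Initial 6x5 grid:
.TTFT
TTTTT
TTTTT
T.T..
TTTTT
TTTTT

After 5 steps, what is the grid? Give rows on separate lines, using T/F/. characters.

Step 1: 3 trees catch fire, 1 burn out
  .TF.F
  TTTFT
  TTTTT
  T.T..
  TTTTT
  TTTTT
Step 2: 4 trees catch fire, 3 burn out
  .F...
  TTF.F
  TTTFT
  T.T..
  TTTTT
  TTTTT
Step 3: 3 trees catch fire, 4 burn out
  .....
  TF...
  TTF.F
  T.T..
  TTTTT
  TTTTT
Step 4: 3 trees catch fire, 3 burn out
  .....
  F....
  TF...
  T.F..
  TTTTT
  TTTTT
Step 5: 2 trees catch fire, 3 burn out
  .....
  .....
  F....
  T....
  TTFTT
  TTTTT

.....
.....
F....
T....
TTFTT
TTTTT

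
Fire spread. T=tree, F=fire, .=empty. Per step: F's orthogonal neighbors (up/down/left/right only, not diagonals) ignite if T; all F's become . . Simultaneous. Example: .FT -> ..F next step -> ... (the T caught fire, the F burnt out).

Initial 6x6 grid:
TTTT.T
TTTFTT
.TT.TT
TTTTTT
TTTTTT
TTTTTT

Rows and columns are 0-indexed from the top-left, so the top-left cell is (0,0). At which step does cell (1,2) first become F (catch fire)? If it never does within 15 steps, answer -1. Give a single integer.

Step 1: cell (1,2)='F' (+3 fires, +1 burnt)
  -> target ignites at step 1
Step 2: cell (1,2)='.' (+5 fires, +3 burnt)
Step 3: cell (1,2)='.' (+7 fires, +5 burnt)
Step 4: cell (1,2)='.' (+6 fires, +7 burnt)
Step 5: cell (1,2)='.' (+6 fires, +6 burnt)
Step 6: cell (1,2)='.' (+4 fires, +6 burnt)
Step 7: cell (1,2)='.' (+1 fires, +4 burnt)
Step 8: cell (1,2)='.' (+0 fires, +1 burnt)
  fire out at step 8

1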